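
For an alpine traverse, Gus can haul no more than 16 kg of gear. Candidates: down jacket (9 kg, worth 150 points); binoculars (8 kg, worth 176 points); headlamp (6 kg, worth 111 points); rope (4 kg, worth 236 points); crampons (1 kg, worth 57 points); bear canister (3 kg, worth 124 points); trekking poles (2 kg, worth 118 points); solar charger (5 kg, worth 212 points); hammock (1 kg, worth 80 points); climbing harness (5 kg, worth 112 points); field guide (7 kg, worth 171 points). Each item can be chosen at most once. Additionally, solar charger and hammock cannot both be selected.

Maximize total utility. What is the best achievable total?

747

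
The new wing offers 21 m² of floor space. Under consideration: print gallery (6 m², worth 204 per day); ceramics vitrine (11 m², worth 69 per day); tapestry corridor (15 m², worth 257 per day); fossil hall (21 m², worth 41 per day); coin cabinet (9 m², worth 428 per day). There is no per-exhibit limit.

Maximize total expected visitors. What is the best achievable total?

Best packing: 2×coin cabinet — 18 m², 856 total.
Nothing else within 21 m² beats 856.

856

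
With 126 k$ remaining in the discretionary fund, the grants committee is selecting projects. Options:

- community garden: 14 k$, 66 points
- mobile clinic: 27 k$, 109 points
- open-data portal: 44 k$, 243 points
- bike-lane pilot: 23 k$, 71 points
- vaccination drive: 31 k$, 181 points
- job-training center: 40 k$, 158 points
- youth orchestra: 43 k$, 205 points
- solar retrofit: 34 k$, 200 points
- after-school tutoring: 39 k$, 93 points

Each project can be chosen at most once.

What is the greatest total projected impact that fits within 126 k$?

690

Taking community garden + open-data portal + vaccination drive + solar retrofit: 123 k$ used, 690 in projected impact.
Every other selection either busts 126 k$ or fails to beat 690.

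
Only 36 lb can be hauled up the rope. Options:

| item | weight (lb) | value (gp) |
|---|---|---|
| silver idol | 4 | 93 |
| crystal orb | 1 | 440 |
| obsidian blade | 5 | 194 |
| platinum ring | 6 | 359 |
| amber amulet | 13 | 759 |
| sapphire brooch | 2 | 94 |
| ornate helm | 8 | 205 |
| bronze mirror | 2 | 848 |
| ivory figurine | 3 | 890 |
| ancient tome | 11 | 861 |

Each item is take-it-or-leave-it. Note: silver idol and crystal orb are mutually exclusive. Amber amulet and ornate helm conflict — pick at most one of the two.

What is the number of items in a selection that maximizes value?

6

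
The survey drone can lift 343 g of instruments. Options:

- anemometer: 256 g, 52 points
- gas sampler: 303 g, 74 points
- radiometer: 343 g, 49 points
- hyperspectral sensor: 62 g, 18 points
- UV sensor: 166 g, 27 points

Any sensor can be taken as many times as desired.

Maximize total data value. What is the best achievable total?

90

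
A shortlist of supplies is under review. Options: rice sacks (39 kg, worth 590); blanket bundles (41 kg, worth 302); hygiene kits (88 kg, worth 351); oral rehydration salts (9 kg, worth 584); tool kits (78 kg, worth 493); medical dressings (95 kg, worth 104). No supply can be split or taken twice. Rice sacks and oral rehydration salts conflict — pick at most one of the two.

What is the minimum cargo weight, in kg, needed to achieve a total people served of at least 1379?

Look for the lowest-cargo combination reaching 1379.
blanket bundles + oral rehydration salts + tool kits: 1379 people served at 128 kg.
Below 128 kg the best achievable stays under 1379.

128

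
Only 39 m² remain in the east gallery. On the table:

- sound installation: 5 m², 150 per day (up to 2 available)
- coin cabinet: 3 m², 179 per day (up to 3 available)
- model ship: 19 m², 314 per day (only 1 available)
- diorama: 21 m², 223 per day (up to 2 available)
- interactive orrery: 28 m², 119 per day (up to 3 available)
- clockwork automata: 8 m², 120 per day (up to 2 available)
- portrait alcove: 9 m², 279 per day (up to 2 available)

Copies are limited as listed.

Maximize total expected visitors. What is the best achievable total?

1395

Best packing: 2×sound installation + 3×coin cabinet + 2×portrait alcove — 37 m², 1395 total.
That's the maximum — no swap from here does better than 1395.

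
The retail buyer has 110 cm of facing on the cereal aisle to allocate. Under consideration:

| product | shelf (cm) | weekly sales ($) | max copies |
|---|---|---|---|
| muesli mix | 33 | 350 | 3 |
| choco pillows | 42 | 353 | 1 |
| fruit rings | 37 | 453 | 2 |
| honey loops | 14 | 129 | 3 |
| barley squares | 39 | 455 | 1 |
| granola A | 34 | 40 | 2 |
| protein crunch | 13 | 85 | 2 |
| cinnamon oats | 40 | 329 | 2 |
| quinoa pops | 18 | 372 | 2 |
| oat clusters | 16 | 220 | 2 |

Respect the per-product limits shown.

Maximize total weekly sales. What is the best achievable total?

Taking the top-ratio products first gives fruit rings + 2×quinoa pops + 2×oat clusters for 1637 (105 cm).
Dropping 2×oat clusters frees 32 cm; slotting in fruit rings (37 cm) lifts the total to 1650 at 110 cm.
That's the maximum — no swap from here does better than 1650.

1650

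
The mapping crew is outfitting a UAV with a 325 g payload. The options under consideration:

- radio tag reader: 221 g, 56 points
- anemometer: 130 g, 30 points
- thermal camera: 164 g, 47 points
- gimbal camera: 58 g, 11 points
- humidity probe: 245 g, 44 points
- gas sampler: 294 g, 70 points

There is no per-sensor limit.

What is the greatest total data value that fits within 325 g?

77

Ranking by ratio (data value/g): thermal camera 0.29, radio tag reader 0.25, gas sampler 0.24.
The ratio ordering already packs tightly: anemometer + thermal camera, 294 g, 77.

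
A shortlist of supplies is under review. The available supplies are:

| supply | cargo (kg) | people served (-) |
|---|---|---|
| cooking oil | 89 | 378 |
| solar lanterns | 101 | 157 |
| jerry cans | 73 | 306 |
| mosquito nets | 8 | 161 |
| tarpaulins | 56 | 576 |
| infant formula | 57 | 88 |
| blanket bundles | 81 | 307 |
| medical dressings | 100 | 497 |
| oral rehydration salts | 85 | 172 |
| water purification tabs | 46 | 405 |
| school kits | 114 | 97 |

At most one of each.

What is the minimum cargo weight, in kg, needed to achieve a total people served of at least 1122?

Minimise kg subject to total people served ≥ 1122.
mosquito nets + tarpaulins + water purification tabs: 1142 people served at 110 kg.
No combination under 110 kg hits 1122.

110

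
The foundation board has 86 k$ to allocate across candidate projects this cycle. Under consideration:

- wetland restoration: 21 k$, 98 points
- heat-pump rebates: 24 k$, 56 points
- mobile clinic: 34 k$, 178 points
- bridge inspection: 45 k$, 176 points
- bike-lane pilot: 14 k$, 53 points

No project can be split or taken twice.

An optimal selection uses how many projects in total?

Optimal total is 354.
For example mobile clinic + bridge inspection achieves it, using 79 k$.
Every optimal selection uses 2 projects.

2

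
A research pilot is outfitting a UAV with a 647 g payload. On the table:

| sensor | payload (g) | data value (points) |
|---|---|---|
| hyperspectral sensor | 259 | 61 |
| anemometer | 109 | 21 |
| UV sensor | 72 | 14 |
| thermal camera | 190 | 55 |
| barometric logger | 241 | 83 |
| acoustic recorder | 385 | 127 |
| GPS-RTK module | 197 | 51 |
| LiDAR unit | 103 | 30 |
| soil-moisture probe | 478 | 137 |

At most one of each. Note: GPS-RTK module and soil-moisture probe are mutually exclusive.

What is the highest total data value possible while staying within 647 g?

210

The ratio ordering already packs tightly: barometric logger + acoustic recorder, 626 g, 210.
Next best is UV sensor + thermal camera + acoustic recorder at 196 (647 g) — short by 14.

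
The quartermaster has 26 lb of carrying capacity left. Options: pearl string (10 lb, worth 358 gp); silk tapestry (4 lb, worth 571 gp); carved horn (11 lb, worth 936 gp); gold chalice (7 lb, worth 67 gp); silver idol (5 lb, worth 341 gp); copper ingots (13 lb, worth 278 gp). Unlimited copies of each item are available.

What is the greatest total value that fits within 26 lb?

3426

Taking 6×silk tapestry: 24 lb used, 3426 in value.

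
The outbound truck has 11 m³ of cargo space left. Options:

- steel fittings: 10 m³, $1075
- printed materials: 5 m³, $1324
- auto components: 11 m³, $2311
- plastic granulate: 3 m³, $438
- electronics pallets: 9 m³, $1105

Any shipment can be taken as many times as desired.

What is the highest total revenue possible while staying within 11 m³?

2648

Ranking by ratio (revenue/m³): printed materials 264.80, auto components 210.09, plastic granulate 146.00, electronics pallets 122.78.
Best packing: 2×printed materials — 10 m³, 2648 total.
Every other selection either busts 11 m³ or fails to beat 2648.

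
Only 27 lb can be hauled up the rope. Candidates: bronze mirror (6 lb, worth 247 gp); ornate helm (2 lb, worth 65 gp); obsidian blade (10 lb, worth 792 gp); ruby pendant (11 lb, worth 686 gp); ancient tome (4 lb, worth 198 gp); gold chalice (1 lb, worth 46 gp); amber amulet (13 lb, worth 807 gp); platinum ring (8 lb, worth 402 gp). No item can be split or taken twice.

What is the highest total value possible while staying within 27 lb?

1797

Taking the top-ratio items first gives obsidian blade + ruby pendant + ancient tome + gold chalice for 1722 (26 lb).
The 12 lb tied up in ruby pendant and gold chalice is better spent on amber amulet — total rises to 1797 (27 lb).
Nothing else within 27 lb beats 1797.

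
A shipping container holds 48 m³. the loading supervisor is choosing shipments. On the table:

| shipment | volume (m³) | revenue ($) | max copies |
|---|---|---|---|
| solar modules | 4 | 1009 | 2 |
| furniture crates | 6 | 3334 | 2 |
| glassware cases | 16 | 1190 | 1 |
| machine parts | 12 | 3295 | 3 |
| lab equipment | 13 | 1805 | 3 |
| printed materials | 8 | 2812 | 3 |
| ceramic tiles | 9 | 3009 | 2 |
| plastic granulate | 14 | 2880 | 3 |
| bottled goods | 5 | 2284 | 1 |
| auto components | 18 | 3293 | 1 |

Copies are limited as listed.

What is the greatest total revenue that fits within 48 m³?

18791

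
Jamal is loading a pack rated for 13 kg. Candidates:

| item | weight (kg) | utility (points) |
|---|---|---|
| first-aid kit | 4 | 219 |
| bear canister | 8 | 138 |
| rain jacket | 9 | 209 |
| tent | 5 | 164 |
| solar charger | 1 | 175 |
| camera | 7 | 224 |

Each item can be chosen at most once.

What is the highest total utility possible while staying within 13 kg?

The ratio heuristic lands on first-aid kit + tent + solar charger (558) but leaves 3 kg idle.
Replace tent with camera: the trade gains 60 net, giving 618 at 12 kg.
Every other selection either busts 13 kg or fails to beat 618.

618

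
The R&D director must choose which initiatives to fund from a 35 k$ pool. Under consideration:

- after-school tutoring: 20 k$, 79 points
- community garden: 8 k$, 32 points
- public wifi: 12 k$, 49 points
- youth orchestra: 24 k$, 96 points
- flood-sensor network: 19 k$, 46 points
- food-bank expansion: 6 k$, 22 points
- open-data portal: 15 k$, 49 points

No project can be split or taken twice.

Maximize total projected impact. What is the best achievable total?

133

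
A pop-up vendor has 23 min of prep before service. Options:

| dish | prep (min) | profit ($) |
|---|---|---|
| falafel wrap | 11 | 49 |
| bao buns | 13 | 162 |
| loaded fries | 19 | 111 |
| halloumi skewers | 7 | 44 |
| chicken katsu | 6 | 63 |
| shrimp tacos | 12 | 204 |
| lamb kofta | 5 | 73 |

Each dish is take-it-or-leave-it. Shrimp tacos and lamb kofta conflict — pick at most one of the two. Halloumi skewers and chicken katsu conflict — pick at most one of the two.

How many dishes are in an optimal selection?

2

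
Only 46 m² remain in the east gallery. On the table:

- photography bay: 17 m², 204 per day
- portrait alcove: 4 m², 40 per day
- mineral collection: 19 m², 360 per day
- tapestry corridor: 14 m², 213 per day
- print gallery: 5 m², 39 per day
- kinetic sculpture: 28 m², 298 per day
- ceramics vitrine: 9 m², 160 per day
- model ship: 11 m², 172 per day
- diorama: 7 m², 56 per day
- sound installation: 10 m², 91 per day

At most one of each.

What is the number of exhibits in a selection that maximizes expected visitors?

4

The maximum expected visitors within 46 m² is 773.
One optimal bundle: portrait alcove + mineral collection + tapestry corridor + ceramics vitrine (46 m²).
Any selection reaching 773 contains exactly 4 exhibits.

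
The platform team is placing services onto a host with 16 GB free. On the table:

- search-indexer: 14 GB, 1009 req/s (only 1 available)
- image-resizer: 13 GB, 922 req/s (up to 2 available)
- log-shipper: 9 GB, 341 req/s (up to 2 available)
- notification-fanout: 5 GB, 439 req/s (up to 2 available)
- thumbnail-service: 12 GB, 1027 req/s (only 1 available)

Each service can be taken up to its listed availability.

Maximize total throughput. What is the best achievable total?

1027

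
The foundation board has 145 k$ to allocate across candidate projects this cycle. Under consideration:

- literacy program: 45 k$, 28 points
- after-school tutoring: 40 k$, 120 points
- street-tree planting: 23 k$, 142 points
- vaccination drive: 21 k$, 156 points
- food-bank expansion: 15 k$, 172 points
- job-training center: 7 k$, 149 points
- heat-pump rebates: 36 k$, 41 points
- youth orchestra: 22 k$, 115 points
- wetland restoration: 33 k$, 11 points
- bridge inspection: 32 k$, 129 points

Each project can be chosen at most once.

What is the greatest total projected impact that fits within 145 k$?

Density check — job-training center 21.29, food-bank expansion 11.47, vaccination drive 7.43 are the best per k$.
Greedy by ratio would take street-tree planting + vaccination drive + food-bank expansion + job-training center + youth orchestra + bridge inspection: 120 k$ used, total 863.
Dropping youth orchestra frees 22 k$; slotting in after-school tutoring (40 k$) lifts the total to 868 at 138 k$.
Nothing else within 145 k$ beats 868.

868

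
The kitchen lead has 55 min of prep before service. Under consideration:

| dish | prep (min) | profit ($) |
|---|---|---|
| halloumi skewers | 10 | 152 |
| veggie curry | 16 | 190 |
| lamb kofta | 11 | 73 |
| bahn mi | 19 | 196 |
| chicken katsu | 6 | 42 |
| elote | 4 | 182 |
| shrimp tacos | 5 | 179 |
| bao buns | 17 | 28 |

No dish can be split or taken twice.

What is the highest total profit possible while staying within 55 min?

899

Taking halloumi skewers + veggie curry + bahn mi + elote + shrimp tacos: 54 min used, 899 in profit.
An exhaustive check of the 256 subsets confirms 899.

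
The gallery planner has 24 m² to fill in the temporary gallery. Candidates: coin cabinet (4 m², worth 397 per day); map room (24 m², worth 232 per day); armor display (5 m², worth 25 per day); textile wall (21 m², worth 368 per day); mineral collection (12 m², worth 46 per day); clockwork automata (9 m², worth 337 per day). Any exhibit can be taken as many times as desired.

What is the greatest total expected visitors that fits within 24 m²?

2382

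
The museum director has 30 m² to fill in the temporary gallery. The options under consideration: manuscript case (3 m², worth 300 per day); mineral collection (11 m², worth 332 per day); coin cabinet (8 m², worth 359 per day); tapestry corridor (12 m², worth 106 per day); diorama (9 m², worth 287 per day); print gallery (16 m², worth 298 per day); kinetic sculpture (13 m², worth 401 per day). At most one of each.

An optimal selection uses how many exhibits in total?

3

Best achievable expected visitors is 1060.
For example manuscript case + coin cabinet + kinetic sculpture achieves it, using 24 m².
Any selection reaching 1060 contains exactly 3 exhibits.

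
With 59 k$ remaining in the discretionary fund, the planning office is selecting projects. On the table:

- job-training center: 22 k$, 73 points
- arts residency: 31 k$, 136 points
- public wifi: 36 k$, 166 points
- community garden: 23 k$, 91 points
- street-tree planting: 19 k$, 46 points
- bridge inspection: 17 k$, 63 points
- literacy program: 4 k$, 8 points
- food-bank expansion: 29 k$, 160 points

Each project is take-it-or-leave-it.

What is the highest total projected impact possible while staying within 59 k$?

259

The ratio ordering already packs tightly: community garden + literacy program + food-bank expansion, 56 k$, 259.
Next best is public wifi + community garden at 257 (59 k$) — short by 2.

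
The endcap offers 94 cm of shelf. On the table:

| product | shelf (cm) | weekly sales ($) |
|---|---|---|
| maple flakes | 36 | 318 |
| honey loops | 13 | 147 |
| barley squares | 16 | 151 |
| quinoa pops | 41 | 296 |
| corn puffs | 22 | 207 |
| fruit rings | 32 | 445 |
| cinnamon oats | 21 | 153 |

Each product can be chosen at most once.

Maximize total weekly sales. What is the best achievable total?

970

By weekly sales per cm: fruit rings 13.91, honey loops 11.31, barley squares 9.44 lead.
A density-first pass picks honey loops + barley squares + corn puffs + fruit rings — 950 at 83 cm.
The 29 cm tied up in honey loops and barley squares is better spent on maple flakes — total rises to 970 (90 cm).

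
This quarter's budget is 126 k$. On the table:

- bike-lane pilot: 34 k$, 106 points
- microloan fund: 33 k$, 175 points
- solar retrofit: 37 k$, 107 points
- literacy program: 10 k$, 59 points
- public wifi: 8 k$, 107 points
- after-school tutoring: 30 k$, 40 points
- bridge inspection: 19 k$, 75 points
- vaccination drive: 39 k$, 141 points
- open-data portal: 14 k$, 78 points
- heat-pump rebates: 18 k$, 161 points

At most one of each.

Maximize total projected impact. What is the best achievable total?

721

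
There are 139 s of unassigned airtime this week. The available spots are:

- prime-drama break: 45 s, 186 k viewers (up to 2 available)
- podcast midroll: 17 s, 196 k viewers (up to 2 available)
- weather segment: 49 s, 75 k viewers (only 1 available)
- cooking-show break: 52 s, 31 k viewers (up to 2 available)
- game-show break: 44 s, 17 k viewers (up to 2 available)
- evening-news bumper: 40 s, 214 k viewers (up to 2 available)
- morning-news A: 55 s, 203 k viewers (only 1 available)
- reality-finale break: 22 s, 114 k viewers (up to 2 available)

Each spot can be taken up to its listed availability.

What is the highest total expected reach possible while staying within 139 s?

Best packing: 2×podcast midroll + 2×evening-news bumper + reality-finale break — 136 s, 934 total.

934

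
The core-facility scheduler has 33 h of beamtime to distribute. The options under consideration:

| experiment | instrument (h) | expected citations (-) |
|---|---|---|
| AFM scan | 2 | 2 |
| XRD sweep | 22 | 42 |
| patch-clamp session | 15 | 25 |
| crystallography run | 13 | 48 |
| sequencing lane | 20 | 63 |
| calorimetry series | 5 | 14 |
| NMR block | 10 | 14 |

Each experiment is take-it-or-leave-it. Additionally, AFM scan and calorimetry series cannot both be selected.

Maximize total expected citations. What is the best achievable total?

111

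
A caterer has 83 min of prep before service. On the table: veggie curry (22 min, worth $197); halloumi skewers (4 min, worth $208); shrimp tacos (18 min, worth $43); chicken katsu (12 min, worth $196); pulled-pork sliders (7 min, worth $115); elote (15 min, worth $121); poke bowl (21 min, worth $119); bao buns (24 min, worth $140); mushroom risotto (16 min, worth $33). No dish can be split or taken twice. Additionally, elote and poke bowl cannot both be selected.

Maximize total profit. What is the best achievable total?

880

Density check — halloumi skewers 52.00, pulled-pork sliders 16.43, chicken katsu 16.33, veggie curry 8.95 are the best per min.
Taking veggie curry + halloumi skewers + shrimp tacos + chicken katsu + pulled-pork sliders + elote: 78 min used, 880 in profit.
Runner-up veggie curry + halloumi skewers + chicken katsu + pulled-pork sliders + elote + mushroom risotto tops out at 870.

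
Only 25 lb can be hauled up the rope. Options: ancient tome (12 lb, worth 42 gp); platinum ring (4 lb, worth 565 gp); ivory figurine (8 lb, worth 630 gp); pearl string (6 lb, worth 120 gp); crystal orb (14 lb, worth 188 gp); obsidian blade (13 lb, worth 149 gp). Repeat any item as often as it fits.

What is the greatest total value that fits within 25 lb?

3390

The ratio ordering already packs tightly: 6×platinum ring, 24 lb, 3390.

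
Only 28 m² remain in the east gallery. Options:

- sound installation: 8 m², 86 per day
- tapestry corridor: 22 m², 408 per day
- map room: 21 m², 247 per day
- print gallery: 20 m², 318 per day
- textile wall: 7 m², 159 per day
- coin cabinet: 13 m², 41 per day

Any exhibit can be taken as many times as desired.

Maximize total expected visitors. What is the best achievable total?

Best packing: 4×textile wall — 28 m², 636 total.
Every other selection either busts 28 m² or fails to beat 636.

636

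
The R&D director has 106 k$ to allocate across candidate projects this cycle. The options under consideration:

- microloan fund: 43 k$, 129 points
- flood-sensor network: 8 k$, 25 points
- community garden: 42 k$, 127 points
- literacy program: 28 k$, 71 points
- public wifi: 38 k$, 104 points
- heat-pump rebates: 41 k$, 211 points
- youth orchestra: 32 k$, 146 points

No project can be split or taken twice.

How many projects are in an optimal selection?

The maximum projected impact within 106 k$ is 428.
literacy program + heat-pump rebates + youth orchestra hits 428 at 101 k$.
All optima have 3 projects.

3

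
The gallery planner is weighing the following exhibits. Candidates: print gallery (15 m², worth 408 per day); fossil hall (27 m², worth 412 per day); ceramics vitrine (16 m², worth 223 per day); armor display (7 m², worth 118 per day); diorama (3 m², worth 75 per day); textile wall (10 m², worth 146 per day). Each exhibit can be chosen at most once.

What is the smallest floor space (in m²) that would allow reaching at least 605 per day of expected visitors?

Need the lightest bundle worth ≥ 605.
print gallery + diorama + textile wall: 629 expected visitors at 28 m².
Any bundle with less than 28 m² falls short of 605.

28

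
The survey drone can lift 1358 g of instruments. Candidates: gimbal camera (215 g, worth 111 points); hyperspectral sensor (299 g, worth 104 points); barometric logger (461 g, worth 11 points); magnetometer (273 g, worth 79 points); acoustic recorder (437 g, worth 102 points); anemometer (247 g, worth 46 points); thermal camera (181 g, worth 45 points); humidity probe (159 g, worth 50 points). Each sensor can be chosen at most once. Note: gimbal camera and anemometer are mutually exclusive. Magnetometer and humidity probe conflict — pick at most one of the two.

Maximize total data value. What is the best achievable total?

412

Density check — gimbal camera 0.52, hyperspectral sensor 0.35, humidity probe 0.31, magnetometer 0.29 are the best per g.
Best packing: gimbal camera + hyperspectral sensor + acoustic recorder + thermal camera + humidity probe — 1291 g, 412 total.
Runner-up gimbal camera + hyperspectral sensor + magnetometer + acoustic recorder tops out at 396.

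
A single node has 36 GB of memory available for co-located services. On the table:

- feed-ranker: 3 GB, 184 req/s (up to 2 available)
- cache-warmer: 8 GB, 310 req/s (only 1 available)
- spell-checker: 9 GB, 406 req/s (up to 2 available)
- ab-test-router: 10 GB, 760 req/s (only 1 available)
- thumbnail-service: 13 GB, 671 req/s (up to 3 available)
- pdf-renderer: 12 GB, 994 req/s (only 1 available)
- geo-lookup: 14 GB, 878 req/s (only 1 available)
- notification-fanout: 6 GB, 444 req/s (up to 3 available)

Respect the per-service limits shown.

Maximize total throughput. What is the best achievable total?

By throughput per GB: pdf-renderer 82.83, ab-test-router 76.00, notification-fanout 74.00, geo-lookup 62.71 lead.
The ratio heuristic lands on ab-test-router + pdf-renderer + 2×notification-fanout (2642) but leaves 2 GB idle.
Replace ab-test-router with 2×feed-ranker + notification-fanout: the trade gains 52 net, giving 2694 at 36 GB.

2694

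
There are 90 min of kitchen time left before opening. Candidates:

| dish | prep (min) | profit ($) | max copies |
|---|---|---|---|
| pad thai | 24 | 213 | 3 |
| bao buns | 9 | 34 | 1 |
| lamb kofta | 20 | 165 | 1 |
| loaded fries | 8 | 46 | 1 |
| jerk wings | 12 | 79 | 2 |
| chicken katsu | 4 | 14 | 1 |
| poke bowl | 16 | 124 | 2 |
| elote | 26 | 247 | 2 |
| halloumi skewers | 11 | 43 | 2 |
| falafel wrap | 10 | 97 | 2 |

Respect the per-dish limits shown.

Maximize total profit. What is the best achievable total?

819

Filling by ratio: poke bowl + 2×elote + 2×falafel wrap for 812, with 2 min left unused.
The 42 min tied up in poke bowl and elote is better spent on pad thai + lamb kofta — total rises to 819 (90 min).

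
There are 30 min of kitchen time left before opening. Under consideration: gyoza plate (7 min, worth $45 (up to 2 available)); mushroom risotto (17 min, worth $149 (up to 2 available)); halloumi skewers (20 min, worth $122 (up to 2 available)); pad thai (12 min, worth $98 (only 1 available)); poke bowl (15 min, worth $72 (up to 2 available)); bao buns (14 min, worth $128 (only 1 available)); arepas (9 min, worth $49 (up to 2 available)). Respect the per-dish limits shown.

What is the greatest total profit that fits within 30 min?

Filling by ratio: pad thai + bao buns for 226, with 4 min left unused.
The 14 min tied up in bao buns is better spent on mushroom risotto — total rises to 247 (29 min).

247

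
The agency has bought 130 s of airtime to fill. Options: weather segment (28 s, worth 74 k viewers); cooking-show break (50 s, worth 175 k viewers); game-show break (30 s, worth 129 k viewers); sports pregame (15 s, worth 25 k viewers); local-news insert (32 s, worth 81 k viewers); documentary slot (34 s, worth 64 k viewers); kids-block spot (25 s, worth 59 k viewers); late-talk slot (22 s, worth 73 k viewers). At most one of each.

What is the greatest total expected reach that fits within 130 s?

The ratio ordering already packs tightly: weather segment + cooking-show break + game-show break + late-talk slot, 130 s, 451.
Every other selection either busts 130 s or fails to beat 451.

451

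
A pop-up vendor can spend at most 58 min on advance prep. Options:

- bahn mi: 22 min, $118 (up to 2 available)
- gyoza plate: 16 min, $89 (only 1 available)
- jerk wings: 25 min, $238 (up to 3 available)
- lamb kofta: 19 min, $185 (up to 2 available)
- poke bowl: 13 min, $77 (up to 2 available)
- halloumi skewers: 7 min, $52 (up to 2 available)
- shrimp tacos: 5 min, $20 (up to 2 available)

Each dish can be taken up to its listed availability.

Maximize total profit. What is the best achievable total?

528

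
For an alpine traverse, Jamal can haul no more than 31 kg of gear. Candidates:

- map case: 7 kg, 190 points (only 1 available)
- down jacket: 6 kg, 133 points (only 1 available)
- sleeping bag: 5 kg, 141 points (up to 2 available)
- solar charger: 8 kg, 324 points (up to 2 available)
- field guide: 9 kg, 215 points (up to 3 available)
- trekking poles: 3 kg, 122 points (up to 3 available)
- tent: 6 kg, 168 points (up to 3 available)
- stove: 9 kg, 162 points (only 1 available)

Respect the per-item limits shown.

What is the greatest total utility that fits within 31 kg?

1182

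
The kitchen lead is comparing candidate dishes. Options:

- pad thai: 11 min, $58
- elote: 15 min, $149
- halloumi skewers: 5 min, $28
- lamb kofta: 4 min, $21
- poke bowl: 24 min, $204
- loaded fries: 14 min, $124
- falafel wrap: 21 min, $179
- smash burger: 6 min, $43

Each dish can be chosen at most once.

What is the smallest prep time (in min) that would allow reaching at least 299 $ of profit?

34

Look for the lowest-prep combination reaching 299.
Taking elote + halloumi skewers + loaded fries gives 301 (≥ 299) for 34 min.
Below 34 min the best achievable stays under 299.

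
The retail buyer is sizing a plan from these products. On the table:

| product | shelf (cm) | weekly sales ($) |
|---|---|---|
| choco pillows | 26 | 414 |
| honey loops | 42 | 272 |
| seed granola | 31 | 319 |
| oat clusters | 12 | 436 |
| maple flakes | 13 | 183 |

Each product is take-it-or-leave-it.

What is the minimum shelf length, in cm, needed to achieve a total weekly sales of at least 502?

25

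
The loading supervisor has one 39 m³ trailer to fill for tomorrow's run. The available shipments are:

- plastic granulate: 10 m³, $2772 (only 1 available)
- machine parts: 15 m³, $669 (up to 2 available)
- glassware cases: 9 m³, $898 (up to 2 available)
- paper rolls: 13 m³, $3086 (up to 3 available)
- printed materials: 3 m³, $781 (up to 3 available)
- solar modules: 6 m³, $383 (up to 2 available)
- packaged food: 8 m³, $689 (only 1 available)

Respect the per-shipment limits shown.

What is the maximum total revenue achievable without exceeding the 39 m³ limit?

The ratio heuristic lands on plastic granulate + paper rolls + 3×printed materials + solar modules (8584) but leaves 1 m³ idle.
Dropping 2×printed materials and solar modules frees 12 m³; slotting in paper rolls (13 m³) lifts the total to 9725 at 39 m³.
That's the maximum — no swap from here does better than 9725.

9725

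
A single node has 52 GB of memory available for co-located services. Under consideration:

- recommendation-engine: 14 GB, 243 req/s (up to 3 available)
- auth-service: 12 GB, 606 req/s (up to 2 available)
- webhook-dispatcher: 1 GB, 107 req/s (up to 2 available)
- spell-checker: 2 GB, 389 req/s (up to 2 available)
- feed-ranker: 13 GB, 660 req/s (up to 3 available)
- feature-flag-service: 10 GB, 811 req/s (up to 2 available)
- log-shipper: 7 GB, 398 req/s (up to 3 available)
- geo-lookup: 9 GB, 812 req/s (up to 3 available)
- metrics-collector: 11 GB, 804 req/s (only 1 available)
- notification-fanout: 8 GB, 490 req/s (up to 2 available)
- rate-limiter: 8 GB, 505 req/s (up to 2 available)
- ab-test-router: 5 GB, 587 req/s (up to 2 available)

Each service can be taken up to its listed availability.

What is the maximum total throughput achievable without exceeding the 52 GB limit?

Density check — spell-checker 194.50, ab-test-router 117.40, webhook-dispatcher 107.00, geo-lookup 90.22 are the best per GB.
Taking the top-ratio services first gives 2×webhook-dispatcher + 2×spell-checker + 3×geo-lookup + rate-limiter + 2×ab-test-router for 5107 (51 GB).
Dropping webhook-dispatcher and rate-limiter frees 9 GB; slotting in feature-flag-service (10 GB) lifts the total to 5306 at 52 GB.
That's the maximum — no swap from here does better than 5306.

5306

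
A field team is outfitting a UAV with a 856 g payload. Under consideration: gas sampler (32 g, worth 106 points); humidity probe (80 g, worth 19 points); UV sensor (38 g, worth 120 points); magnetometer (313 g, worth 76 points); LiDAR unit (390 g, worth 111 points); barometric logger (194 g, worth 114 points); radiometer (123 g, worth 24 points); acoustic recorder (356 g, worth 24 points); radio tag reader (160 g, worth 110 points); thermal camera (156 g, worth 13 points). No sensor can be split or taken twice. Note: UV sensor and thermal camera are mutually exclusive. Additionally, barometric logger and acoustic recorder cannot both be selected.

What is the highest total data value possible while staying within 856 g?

Ranking by ratio (data value/g): gas sampler 3.31, UV sensor 3.16, radio tag reader 0.69.
Taking gas sampler + UV sensor + LiDAR unit + barometric logger + radio tag reader: 814 g used, 561 in data value.

561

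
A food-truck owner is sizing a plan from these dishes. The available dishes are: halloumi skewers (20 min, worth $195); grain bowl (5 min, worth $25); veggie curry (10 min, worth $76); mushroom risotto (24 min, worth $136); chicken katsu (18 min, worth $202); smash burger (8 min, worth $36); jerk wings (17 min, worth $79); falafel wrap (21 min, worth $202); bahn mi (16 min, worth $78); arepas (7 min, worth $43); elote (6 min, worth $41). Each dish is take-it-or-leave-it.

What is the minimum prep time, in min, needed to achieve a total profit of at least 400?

Minimise min subject to total profit ≥ 400.
Taking chicken katsu + falafel wrap gives 404 (≥ 400) for 39 min.
No combination under 39 min hits 400.

39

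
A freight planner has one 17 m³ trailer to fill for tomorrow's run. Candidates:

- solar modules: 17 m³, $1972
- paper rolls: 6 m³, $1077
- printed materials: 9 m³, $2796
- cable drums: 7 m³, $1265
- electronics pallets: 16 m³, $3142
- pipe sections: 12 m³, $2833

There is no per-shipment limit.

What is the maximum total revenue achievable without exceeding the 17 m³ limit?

Taking printed materials + cable drums: 16 m³ used, 4061 in revenue.
Nothing else within 17 m³ beats 4061.

4061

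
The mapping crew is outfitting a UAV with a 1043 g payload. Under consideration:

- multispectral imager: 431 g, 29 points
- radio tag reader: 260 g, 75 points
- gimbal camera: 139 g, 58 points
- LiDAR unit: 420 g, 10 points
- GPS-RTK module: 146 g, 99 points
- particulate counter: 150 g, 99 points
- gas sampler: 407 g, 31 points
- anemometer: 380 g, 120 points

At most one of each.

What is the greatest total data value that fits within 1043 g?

Ranking by ratio (data value/g): GPS-RTK module 0.68, particulate counter 0.66, gimbal camera 0.42, anemometer 0.32.
Taking the top-ratio sensors first gives gimbal camera + GPS-RTK module + particulate counter + anemometer for 376 (815 g).
Replace gimbal camera with radio tag reader: the trade gains 17 net, giving 393 at 936 g.
Every other selection either busts 1043 g or fails to beat 393.

393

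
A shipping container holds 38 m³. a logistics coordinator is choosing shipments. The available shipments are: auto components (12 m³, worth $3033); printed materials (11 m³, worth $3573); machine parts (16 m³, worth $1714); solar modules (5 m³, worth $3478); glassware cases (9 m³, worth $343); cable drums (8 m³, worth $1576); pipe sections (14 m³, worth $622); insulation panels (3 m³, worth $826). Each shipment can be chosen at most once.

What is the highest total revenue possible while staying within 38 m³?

11660

Density check — solar modules 695.60, printed materials 324.82, insulation panels 275.33, auto components 252.75 are the best per m³.
Filling by ratio: auto components + printed materials + solar modules + insulation panels for 10910, with 7 m³ left unused.
The 3 m³ tied up in insulation panels is better spent on cable drums — total rises to 11660 (36 m³).
The closest alternative, auto components + printed materials + solar modules + insulation panels, reaches only 10910.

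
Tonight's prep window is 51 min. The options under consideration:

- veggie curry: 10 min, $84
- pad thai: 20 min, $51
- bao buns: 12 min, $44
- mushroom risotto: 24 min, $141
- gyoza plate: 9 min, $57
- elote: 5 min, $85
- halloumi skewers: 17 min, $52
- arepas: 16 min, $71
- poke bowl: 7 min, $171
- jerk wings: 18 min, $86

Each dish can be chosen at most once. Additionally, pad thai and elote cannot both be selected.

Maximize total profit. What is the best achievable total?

483

The ratio ordering already packs tightly: veggie curry + gyoza plate + elote + poke bowl + jerk wings, 49 min, 483.
The spare 2 min is too small for any remaining dish, and no feasible exchange beats 483.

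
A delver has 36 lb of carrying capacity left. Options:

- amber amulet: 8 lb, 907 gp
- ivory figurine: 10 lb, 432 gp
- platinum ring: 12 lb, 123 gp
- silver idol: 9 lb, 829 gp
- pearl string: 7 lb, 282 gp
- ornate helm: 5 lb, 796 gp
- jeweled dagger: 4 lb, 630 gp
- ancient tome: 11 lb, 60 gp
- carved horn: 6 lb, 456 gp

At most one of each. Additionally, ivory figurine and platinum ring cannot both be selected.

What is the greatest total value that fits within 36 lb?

Best packing: amber amulet + silver idol + ornate helm + jeweled dagger + carved horn — 32 lb, 3618 total.
That's the maximum — no feasible swap from here does better than 3618.

3618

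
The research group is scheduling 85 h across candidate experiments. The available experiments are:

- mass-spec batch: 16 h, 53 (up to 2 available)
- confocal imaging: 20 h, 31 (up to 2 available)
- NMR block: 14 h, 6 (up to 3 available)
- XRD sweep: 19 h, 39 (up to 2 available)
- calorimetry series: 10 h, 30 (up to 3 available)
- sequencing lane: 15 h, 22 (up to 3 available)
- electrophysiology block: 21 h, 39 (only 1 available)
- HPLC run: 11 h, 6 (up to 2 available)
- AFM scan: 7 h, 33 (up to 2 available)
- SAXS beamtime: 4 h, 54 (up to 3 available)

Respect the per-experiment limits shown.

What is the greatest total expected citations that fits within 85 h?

Density check — SAXS beamtime 13.50, AFM scan 4.71, mass-spec batch 3.31, calorimetry series 3.00 are the best per h.
2×mass-spec batch + 2×calorimetry series + 2×AFM scan + 3×SAXS beamtime uses 78 of the 85 h and totals 394.
The spare 7 h is too small for any remaining experiment, and no exchange beats 394.

394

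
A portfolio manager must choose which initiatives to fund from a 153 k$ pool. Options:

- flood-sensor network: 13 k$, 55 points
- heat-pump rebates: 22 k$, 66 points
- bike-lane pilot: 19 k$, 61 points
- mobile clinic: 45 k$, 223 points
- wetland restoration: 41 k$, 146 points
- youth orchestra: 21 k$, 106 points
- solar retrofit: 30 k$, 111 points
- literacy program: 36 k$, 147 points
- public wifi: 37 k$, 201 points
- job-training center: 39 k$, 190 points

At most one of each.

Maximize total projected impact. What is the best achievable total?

732

By projected impact per k$: public wifi 5.43, youth orchestra 5.05, mobile clinic 4.96 lead.
Taking the top-ratio projects first gives mobile clinic + youth orchestra + public wifi + job-training center for 720 (142 k$).
Replace job-training center with flood-sensor network + literacy program: the trade gains 12 net, giving 732 at 152 k$.
An exhaustive check of the 1024 subsets confirms 732.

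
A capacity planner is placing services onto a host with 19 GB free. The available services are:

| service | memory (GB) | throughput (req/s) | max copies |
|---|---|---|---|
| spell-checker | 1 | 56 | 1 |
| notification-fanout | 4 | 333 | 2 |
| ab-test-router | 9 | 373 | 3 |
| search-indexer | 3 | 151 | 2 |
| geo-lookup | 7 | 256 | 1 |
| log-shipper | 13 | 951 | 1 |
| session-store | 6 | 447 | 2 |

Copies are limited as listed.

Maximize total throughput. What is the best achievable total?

1398

Taking the top-ratio services first gives spell-checker + 2×notification-fanout + search-indexer + session-store for 1320 (18 GB).
The 12 GB tied up in spell-checker and 2×notification-fanout and search-indexer is better spent on log-shipper — total rises to 1398 (19 GB).
No other feasible combination exceeds 1398.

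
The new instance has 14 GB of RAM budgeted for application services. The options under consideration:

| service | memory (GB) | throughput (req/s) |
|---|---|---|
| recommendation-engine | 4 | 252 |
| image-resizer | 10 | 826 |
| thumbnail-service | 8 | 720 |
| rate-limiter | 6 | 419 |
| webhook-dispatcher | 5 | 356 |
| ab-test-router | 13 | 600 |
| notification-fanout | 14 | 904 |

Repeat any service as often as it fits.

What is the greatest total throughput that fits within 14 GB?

1139

Ranking by ratio (throughput/GB): thumbnail-service 90.00, image-resizer 82.60, webhook-dispatcher 71.20, rate-limiter 69.83.
Filling by ratio: thumbnail-service + webhook-dispatcher for 1076, with 1 GB left unused.
The 5 GB tied up in webhook-dispatcher is better spent on rate-limiter — total rises to 1139 (14 GB).
Nothing else within 14 GB beats 1139.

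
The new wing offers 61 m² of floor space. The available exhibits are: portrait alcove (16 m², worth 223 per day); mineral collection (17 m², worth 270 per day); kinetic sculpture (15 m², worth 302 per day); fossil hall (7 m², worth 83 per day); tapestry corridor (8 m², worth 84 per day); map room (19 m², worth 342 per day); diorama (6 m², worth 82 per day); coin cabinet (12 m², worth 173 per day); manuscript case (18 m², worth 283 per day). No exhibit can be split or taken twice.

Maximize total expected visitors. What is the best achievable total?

Taking the top-ratio exhibits first gives mineral collection + kinetic sculpture + map room + diorama for 996 (57 m²).
The 23 m² tied up in mineral collection and diorama is better spent on tapestry corridor + manuscript case — total rises to 1011 (60 m²).
That's the maximum — no swap from here does better than 1011.

1011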